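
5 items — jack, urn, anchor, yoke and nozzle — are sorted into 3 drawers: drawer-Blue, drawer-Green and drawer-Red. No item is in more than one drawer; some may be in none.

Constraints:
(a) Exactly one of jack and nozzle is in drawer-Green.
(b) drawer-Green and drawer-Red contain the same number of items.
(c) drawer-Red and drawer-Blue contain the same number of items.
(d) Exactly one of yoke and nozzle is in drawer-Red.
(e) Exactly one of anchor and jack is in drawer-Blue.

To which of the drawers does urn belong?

urn: none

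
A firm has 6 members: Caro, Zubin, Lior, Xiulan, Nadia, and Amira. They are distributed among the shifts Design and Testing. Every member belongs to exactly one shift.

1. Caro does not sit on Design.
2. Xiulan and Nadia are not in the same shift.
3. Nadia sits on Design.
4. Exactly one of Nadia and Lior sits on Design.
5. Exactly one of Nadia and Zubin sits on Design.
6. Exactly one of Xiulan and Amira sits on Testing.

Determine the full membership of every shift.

Design = {Amira, Nadia}; Testing = {Caro, Lior, Xiulan, Zubin}

From (1): Caro ∉ Design.
From (3): Nadia ∈ Design.
(2): Xiulan ∉ Design.
(4) (exactly one): Lior ∉ Design.
(5) (exactly one): Zubin ∉ Design.
Only one shift left: Caro ∈ Testing.
Only one shift left: Zubin ∈ Testing.
Only one shift left: Lior ∈ Testing.
Only one shift left: Xiulan ∈ Testing.
(6) (exactly one): Amira ∉ Testing.
Only one shift left: Amira ∈ Design.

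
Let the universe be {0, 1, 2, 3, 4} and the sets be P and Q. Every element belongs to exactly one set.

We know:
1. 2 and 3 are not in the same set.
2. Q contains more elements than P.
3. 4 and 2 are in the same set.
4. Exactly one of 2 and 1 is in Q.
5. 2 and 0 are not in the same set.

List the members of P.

P = {2, 4}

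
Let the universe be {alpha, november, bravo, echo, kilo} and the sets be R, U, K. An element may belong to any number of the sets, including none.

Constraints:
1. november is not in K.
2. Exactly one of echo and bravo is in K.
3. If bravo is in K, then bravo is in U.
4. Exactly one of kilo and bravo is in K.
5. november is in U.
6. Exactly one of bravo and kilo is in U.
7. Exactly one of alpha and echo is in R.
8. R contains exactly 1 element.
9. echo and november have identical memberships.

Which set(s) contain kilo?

kilo: none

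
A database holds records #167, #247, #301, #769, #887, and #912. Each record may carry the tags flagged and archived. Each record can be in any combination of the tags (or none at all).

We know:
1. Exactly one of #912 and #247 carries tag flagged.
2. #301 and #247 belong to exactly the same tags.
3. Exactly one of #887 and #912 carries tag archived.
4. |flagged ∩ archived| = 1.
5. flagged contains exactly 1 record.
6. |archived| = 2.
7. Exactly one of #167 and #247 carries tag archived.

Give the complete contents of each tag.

flagged = {#912}; archived = {#167, #912}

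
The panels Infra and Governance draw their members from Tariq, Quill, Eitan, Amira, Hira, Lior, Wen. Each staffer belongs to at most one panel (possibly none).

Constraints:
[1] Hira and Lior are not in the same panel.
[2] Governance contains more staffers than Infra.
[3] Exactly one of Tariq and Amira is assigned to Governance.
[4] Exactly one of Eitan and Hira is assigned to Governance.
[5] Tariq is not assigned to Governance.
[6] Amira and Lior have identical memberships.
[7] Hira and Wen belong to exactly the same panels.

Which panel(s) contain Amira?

Amira: Governance

From (5): Tariq ∉ Governance.
(3) (exactly one): Amira ∈ Governance.
(6): Lior matches Amira: Lior ∉ Infra.
(6): Lior matches Amira: Lior ∈ Governance.
(1): Hira ∉ Governance.
(4) (exactly one): Eitan ∈ Governance.
(7): Wen matches Hira: Wen ∉ Governance.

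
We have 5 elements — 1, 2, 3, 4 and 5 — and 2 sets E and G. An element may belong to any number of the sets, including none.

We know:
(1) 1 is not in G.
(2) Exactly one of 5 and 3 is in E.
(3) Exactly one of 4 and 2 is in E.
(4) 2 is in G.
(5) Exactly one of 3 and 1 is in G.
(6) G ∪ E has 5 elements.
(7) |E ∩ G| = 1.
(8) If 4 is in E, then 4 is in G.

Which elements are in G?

G = {2, 3, 4}

From (1): 1 ∉ G.
From (4): 2 ∈ G.
(5) (exactly one): 3 ∈ G.
Suppose 4 ∉ G: no assignment then satisfies all the clues, so 4 ∈ G.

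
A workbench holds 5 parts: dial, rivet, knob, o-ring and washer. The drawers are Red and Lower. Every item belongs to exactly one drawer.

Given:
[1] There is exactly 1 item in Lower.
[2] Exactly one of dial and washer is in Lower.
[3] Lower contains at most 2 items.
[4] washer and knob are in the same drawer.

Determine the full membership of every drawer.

Red = {knob, o-ring, rivet, washer}; Lower = {dial}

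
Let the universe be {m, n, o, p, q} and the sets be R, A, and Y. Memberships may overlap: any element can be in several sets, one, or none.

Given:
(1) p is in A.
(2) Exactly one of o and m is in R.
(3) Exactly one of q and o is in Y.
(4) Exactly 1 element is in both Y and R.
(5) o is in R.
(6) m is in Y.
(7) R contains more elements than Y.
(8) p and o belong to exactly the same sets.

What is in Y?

From (1): p ∈ A.
From (5): o ∈ R.
From (6): m ∈ Y.
(2) (exactly one): m ∉ R.
(8): p matches o: p ∈ R.
(8): o matches p: o ∈ A.
Suppose n ∈ Y: no assignment then satisfies all the clues, so n ∉ Y.

Y = {m, q}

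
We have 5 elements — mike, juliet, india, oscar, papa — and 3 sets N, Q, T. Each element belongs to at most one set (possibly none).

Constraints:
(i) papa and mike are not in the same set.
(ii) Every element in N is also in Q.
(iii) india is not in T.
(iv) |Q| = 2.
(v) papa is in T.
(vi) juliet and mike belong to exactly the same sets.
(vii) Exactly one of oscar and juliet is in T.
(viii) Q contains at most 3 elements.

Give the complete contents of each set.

N = {}; Q = {juliet, mike}; T = {oscar, papa}

From (iii): india ∉ T.
From (v): papa ∈ T.
(i): mike ∉ T.
(vi): juliet matches mike: juliet ∉ T.
(vii) (exactly one): oscar ∈ T.
Suppose mike ∈ N: no assignment then satisfies all the clues, so mike ∉ N.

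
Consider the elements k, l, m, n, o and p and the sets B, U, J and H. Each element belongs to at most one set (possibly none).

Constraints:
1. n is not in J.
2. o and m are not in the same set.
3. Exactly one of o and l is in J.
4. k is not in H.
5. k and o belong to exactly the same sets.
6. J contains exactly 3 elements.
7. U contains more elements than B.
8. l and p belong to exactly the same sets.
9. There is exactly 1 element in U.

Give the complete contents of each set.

From (1): n ∉ J.
From (4): k ∉ H.
(5): o matches k: o ∉ H.
Suppose k ∈ B: no assignment then satisfies all the clues, so k ∉ B.

B = {}; U = {n}; J = {l, m, p}; H = {}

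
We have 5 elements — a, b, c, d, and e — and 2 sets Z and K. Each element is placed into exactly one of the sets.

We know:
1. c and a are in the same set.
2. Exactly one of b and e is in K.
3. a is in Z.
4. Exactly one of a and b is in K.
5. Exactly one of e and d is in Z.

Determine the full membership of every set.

Z = {a, c, e}; K = {b, d}

From (3): a ∈ Z.
(1): c matches a: c ∈ Z.
(4) (exactly one): b ∈ K.
(2) (exactly one): e ∉ K.
Only one set left: e ∈ Z.
(5) (exactly one): d ∉ Z.
Only one set left: d ∈ K.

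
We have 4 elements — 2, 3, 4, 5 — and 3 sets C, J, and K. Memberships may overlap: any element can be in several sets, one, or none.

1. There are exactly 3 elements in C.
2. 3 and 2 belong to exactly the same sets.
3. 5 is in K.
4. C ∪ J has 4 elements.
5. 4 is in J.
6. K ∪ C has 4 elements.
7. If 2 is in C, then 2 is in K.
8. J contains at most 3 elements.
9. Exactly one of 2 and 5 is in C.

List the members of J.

J = {4, 5}

From (3): 5 ∈ K.
From (5): 4 ∈ J.
Suppose 2 ∈ J: no assignment then satisfies all the clues, so 2 ∉ J.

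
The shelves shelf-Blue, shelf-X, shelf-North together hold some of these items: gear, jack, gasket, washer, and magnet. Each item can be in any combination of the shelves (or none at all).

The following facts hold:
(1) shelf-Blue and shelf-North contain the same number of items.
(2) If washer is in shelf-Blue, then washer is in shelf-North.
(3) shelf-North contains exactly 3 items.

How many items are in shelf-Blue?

3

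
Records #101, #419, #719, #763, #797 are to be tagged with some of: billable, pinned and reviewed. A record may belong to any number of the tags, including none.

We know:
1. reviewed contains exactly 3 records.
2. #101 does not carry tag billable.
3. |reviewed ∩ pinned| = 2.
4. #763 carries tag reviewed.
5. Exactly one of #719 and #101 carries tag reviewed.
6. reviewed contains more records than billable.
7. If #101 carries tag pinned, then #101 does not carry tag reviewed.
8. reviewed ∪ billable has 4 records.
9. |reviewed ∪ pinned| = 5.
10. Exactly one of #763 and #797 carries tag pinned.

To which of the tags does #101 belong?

#101: pinned

From (2): #101 ∉ billable.
From (4): #763 ∈ reviewed.
Suppose #101 ∉ pinned: no assignment then satisfies all the clues, so #101 ∈ pinned.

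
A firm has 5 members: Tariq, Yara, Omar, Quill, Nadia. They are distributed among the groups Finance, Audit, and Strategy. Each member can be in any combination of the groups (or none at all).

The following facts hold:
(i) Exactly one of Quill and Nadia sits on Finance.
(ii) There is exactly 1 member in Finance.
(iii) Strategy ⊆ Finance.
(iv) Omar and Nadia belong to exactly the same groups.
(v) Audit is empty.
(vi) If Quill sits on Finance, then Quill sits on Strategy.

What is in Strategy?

Strategy = {Quill}

(v): Audit already has 0, so the rest are out.
Suppose Tariq ∈ Strategy: no assignment then satisfies all the clues, so Tariq ∉ Strategy.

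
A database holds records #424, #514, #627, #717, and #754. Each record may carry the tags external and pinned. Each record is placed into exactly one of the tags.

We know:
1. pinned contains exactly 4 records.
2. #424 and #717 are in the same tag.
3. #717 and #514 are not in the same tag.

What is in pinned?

pinned = {#424, #627, #717, #754}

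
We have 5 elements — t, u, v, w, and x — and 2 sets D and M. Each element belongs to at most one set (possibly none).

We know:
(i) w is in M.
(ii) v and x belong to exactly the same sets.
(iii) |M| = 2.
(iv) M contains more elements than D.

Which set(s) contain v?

v: none

From (i): w ∈ M.
Suppose v ∈ D: no assignment then satisfies all the clues, so v ∉ D.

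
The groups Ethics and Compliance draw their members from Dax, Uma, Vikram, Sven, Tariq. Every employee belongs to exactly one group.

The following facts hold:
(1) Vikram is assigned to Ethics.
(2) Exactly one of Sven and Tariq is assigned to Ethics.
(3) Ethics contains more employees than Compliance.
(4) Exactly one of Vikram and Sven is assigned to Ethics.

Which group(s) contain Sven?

Sven: Compliance

From (1): Vikram ∈ Ethics.
(4) (exactly one): Sven ∉ Ethics.
Only one group left: Sven ∈ Compliance.
(2) (exactly one): Tariq ∈ Ethics.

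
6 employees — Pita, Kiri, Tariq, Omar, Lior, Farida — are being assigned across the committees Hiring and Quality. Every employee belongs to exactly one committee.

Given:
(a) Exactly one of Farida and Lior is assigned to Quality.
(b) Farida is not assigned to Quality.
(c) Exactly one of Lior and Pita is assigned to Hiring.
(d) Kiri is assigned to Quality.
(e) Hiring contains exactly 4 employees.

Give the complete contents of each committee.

Hiring = {Farida, Omar, Pita, Tariq}; Quality = {Kiri, Lior}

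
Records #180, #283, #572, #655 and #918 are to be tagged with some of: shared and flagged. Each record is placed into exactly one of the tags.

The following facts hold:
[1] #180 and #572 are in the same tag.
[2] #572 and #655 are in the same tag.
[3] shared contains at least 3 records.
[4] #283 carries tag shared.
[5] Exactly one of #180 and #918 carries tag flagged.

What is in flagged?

flagged = {#918}

From (4): #283 ∈ shared.
Suppose #180 ∈ flagged: no assignment then satisfies all the clues, so #180 ∉ flagged.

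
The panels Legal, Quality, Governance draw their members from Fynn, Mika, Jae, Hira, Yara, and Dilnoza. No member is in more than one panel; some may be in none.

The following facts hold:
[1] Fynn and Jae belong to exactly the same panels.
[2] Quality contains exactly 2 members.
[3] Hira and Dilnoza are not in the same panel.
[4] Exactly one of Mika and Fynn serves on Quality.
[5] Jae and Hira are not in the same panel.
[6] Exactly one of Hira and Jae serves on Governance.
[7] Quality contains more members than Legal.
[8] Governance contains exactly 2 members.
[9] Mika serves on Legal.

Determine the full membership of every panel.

From (9): Mika ∈ Legal.
(4) (exactly one): Fynn ∈ Quality.
(1): Jae matches Fynn: Jae ∉ Legal.
(1): Jae matches Fynn: Jae ∈ Quality.
(2): Quality already has 2, so the rest are out.
(6) (exactly one): Hira ∈ Governance.
(3): Dilnoza ∉ Governance.
(8): only 2 candidates remain for Governance, so all are in.
Suppose Dilnoza ∈ Legal: no assignment then satisfies all the clues, so Dilnoza ∉ Legal.

Legal = {Mika}; Quality = {Fynn, Jae}; Governance = {Hira, Yara}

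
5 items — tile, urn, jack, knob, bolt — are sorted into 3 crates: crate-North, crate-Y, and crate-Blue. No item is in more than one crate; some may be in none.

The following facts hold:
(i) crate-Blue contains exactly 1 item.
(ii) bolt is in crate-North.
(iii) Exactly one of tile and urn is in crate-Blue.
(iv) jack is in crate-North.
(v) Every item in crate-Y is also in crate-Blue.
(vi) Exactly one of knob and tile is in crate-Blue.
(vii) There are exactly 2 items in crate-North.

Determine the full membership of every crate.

From (ii): bolt ∈ crate-North.
From (iv): jack ∈ crate-North.
(vii): crate-North already has 2, so the rest are out.
Suppose tile ∈ crate-Y: no assignment then satisfies all the clues, so tile ∉ crate-Y.

crate-North = {bolt, jack}; crate-Y = {}; crate-Blue = {tile}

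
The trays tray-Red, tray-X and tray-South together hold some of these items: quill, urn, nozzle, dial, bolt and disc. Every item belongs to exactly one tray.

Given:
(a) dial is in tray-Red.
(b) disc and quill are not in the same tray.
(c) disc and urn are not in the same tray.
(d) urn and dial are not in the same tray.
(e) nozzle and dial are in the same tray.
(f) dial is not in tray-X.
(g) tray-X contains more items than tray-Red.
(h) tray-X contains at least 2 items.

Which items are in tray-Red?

tray-Red = {dial, nozzle}

From (a): dial ∈ tray-Red.
(d): urn ∉ tray-Red.
(e): nozzle matches dial: nozzle ∈ tray-Red.
Suppose quill ∈ tray-Red: no assignment then satisfies all the clues, so quill ∉ tray-Red.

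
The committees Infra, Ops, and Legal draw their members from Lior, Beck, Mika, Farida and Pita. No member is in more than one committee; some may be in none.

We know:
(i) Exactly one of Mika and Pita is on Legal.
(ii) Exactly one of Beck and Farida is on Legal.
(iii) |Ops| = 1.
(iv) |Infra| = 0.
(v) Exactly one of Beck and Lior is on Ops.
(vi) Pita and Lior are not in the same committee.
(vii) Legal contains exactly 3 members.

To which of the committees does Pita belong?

Pita: none

(iv): Infra already has 0, so the rest are out.
Suppose Pita ∈ Ops: no assignment then satisfies all the clues, so Pita ∉ Ops.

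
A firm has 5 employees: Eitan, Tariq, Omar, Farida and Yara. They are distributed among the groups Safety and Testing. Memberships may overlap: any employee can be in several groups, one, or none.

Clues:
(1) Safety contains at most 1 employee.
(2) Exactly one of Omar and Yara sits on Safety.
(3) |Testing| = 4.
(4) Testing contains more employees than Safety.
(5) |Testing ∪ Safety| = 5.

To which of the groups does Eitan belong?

Eitan: Testing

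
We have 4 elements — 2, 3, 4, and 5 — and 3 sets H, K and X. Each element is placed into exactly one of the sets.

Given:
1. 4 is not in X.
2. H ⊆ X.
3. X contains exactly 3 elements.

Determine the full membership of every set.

From (1): 4 ∉ X.
(2) contrapositive: 4 ∉ H.
(3): only 3 candidates remain for X, so all are in.
Only one set left: 4 ∈ K.

H = {}; K = {4}; X = {2, 3, 5}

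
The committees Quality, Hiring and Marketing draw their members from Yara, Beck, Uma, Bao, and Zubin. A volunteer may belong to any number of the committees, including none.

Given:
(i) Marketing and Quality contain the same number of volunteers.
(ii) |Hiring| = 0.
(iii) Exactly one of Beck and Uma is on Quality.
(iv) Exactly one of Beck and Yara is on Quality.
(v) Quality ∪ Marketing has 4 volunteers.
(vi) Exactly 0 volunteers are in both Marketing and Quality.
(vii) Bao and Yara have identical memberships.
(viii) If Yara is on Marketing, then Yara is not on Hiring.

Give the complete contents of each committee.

Quality = {Beck, Zubin}; Hiring = {}; Marketing = {Bao, Yara}

(ii): Hiring already has 0, so the rest are out.
Suppose Yara ∈ Quality: no assignment then satisfies all the clues, so Yara ∉ Quality.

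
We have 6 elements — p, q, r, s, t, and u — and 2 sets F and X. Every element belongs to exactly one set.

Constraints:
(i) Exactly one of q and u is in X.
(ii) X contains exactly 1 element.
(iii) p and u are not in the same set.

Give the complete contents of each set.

F = {p, q, r, s, t}; X = {u}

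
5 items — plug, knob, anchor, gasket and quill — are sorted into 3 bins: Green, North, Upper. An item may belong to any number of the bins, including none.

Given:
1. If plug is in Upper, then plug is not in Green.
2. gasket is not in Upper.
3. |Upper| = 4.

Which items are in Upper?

From (2): gasket ∉ Upper.
(3): only 4 candidates remain for Upper, so all are in.
(1): plug ∉ Green.

Upper = {anchor, knob, plug, quill}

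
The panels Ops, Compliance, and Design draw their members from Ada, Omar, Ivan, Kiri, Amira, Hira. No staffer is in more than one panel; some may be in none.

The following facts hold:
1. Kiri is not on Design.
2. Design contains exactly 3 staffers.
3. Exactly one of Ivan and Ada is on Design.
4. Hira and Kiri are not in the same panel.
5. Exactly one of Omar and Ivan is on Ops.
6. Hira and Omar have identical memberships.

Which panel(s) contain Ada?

Ada: Design

From (1): Kiri ∉ Design.
Suppose Ada ∈ Ops: no assignment then satisfies all the clues, so Ada ∉ Ops.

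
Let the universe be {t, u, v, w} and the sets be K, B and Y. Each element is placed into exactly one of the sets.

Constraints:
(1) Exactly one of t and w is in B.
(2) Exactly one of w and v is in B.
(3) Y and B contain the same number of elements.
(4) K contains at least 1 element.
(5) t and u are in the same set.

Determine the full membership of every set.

K = {t, u}; B = {w}; Y = {v}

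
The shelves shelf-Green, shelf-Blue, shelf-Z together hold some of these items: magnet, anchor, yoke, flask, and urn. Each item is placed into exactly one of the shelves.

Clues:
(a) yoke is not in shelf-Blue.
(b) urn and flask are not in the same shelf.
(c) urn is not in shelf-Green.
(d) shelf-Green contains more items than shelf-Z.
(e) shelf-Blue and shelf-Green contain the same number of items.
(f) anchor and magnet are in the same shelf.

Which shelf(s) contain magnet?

From (a): yoke ∉ shelf-Blue.
From (c): urn ∉ shelf-Green.
Suppose magnet ∈ shelf-Green: no assignment then satisfies all the clues, so magnet ∉ shelf-Green.

magnet: shelf-Blue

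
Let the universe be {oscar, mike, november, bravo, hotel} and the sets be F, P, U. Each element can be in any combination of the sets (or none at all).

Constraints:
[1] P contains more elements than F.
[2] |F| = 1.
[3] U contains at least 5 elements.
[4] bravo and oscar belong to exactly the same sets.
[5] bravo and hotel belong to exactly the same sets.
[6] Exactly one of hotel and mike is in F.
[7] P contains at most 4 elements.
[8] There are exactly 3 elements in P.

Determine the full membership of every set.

F = {mike}; P = {bravo, hotel, oscar}; U = {bravo, hotel, mike, november, oscar}

(3): only 5 candidates remain for U, so all are in.
Suppose oscar ∈ F: no assignment then satisfies all the clues, so oscar ∉ F.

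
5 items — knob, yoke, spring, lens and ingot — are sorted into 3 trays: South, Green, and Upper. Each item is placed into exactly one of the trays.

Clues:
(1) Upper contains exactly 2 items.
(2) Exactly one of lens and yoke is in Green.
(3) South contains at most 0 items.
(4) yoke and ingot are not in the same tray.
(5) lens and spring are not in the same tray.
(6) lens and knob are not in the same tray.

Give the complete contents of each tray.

South = {}; Green = {knob, spring, yoke}; Upper = {ingot, lens}

(3): South already has 0, so the rest are out.
Suppose knob ∉ Green: no assignment then satisfies all the clues, so knob ∈ Green.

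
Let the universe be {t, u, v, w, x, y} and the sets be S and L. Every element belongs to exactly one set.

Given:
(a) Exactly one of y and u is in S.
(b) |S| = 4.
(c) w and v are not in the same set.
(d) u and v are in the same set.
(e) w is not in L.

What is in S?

From (e): w ∉ L.
Only one set left: w ∈ S.
(c): v ∉ S.
(d): u matches v: u ∉ S.
Only one set left: u ∈ L.
Only one set left: v ∈ L.
(a) (exactly one): y ∈ S.
(b): only 4 candidates remain for S, so all are in.

S = {t, w, x, y}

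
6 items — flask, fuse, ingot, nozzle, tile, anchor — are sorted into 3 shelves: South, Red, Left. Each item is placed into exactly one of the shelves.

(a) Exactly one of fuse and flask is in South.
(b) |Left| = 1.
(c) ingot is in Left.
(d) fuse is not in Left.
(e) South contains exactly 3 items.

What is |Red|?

2

From (c): ingot ∈ Left.
From (d): fuse ∉ Left.
(b): Left already has 1, so the rest are out.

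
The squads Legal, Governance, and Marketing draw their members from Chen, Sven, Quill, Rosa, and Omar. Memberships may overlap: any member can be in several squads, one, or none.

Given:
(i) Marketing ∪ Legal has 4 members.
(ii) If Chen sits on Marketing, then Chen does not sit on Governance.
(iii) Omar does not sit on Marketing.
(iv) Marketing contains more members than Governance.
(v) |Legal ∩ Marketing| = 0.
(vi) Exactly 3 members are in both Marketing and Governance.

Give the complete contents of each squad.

Legal = {}; Governance = {Quill, Rosa, Sven}; Marketing = {Chen, Quill, Rosa, Sven}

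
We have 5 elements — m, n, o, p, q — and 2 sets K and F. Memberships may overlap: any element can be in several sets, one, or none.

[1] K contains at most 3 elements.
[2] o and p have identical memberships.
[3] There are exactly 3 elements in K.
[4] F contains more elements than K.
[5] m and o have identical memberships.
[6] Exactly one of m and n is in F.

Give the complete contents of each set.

K = {m, o, p}; F = {m, o, p, q}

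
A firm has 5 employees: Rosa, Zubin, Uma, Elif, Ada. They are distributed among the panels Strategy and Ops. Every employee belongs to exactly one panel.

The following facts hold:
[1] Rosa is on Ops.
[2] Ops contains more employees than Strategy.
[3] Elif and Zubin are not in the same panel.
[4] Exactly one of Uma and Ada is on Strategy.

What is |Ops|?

3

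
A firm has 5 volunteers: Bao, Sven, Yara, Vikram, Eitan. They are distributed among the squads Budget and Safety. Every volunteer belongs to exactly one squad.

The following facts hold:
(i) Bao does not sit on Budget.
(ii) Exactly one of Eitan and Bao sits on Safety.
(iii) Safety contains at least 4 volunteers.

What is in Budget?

From (i): Bao ∉ Budget.
Only one squad left: Bao ∈ Safety.
(ii) (exactly one): Eitan ∉ Safety.
(iii): only 4 candidates remain for Safety, so all are in.
Only one squad left: Eitan ∈ Budget.

Budget = {Eitan}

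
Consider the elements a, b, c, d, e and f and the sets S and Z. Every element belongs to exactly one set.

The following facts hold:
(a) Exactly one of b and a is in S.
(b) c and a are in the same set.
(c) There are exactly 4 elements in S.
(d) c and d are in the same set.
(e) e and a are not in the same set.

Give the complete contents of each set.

S = {a, c, d, f}; Z = {b, e}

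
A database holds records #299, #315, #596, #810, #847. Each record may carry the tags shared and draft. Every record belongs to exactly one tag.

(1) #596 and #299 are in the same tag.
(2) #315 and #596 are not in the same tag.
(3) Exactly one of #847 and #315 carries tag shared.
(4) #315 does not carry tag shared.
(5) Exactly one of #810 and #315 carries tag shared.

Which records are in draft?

From (4): #315 ∉ shared.
(3) (exactly one): #847 ∈ shared.
(5) (exactly one): #810 ∈ shared.
Only one tag left: #315 ∈ draft.
(2): #596 ∉ draft.
Only one tag left: #596 ∈ shared.
(1): #299 matches #596: #299 ∈ shared.

draft = {#315}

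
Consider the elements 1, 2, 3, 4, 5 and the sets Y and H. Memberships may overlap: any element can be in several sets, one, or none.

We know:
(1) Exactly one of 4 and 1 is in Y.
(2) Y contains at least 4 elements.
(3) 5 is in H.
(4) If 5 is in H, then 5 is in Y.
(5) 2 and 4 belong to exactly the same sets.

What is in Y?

Y = {2, 3, 4, 5}

From (3): 5 ∈ H.
(4): 5 ∈ Y.
Suppose 1 ∈ Y: no assignment then satisfies all the clues, so 1 ∉ Y.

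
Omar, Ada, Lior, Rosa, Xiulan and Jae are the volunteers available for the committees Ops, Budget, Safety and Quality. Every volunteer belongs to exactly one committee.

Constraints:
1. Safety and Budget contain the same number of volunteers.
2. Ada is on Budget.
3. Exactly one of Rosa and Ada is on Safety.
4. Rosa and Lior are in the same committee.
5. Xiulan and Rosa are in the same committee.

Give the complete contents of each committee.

Ops = {}; Budget = {Ada, Jae, Omar}; Safety = {Lior, Rosa, Xiulan}; Quality = {}

From (2): Ada ∈ Budget.
(3) (exactly one): Rosa ∈ Safety.
(4): Lior matches Rosa: Lior ∉ Ops.
(4): Lior matches Rosa: Lior ∉ Budget.
(4): Lior matches Rosa: Lior ∈ Safety.
(5): Xiulan matches Rosa: Xiulan ∉ Ops.
(5): Xiulan matches Rosa: Xiulan ∉ Budget.
(5): Xiulan matches Rosa: Xiulan ∈ Safety.
Suppose Omar ∈ Ops: no assignment then satisfies all the clues, so Omar ∉ Ops.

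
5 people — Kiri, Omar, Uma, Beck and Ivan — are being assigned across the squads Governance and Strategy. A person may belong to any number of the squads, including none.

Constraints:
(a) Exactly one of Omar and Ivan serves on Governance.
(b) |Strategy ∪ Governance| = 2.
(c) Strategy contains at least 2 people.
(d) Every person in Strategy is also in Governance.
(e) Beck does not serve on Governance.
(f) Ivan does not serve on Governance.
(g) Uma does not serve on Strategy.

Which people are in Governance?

Governance = {Kiri, Omar}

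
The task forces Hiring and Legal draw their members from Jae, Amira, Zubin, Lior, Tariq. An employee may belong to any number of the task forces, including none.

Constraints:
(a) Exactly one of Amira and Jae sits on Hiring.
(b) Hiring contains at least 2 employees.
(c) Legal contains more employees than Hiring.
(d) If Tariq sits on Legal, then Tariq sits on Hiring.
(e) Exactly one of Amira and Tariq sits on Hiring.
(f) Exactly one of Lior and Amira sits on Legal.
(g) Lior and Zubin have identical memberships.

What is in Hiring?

Hiring = {Jae, Tariq}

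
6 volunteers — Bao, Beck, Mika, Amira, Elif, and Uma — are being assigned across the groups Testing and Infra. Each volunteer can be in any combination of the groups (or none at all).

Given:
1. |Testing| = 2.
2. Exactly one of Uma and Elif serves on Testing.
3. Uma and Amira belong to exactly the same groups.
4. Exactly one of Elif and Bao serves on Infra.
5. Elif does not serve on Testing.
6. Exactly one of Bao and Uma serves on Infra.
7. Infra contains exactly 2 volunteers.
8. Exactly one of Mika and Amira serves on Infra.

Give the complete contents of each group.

Testing = {Amira, Uma}; Infra = {Bao, Mika}

From (5): Elif ∉ Testing.
(2) (exactly one): Uma ∈ Testing.
(3): Amira matches Uma: Amira ∈ Testing.
(1): Testing already has 2, so the rest are out.
Suppose Bao ∉ Infra: no assignment then satisfies all the clues, so Bao ∈ Infra.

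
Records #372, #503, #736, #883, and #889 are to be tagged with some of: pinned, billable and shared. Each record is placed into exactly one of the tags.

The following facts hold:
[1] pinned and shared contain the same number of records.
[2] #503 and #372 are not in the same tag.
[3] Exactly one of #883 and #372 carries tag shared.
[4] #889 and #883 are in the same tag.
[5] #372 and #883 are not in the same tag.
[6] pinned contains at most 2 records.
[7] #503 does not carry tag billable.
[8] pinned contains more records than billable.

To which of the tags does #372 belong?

#372: billable

From (7): #503 ∉ billable.
Suppose #372 ∈ pinned: no assignment then satisfies all the clues, so #372 ∉ pinned.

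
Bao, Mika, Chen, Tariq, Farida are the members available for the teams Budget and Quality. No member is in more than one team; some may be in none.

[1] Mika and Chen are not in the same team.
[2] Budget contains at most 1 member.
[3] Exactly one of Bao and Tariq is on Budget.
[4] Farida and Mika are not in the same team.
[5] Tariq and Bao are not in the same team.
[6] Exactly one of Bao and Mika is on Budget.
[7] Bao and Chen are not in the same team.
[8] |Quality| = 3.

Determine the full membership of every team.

Budget = {Bao}; Quality = {Chen, Farida, Tariq}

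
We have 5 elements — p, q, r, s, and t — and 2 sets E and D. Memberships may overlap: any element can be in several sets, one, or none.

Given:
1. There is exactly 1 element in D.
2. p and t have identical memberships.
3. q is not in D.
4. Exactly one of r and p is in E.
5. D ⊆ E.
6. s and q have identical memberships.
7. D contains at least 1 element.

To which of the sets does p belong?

From (3): q ∉ D.
(6): s matches q: s ∉ D.
Suppose p ∈ E: no assignment then satisfies all the clues, so p ∉ E.

p: none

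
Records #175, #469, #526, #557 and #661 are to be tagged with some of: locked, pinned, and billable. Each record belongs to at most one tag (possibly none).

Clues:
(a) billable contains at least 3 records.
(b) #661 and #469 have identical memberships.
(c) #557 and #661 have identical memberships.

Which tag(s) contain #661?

#661: billable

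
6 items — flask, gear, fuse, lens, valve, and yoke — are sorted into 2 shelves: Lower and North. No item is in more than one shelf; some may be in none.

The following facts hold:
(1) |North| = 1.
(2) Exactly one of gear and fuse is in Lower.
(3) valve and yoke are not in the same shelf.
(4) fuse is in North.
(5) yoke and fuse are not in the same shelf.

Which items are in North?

North = {fuse}

From (4): fuse ∈ North.
(1): North already has 1, so the rest are out.
(2) (exactly one): gear ∈ Lower.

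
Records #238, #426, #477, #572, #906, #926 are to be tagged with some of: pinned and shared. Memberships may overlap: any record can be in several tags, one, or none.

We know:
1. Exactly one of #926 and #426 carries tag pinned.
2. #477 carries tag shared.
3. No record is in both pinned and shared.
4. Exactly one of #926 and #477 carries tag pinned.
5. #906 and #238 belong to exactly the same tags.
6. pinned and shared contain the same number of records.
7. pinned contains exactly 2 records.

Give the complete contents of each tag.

pinned = {#572, #926}; shared = {#426, #477}

From (2): #477 ∈ shared.
(3) (disjoint): #477 ∉ pinned.
(4) (exactly one): #926 ∈ pinned.
(1) (exactly one): #426 ∉ pinned.
(3) (disjoint): #926 ∉ shared.
Suppose #238 ∈ pinned: no assignment then satisfies all the clues, so #238 ∉ pinned.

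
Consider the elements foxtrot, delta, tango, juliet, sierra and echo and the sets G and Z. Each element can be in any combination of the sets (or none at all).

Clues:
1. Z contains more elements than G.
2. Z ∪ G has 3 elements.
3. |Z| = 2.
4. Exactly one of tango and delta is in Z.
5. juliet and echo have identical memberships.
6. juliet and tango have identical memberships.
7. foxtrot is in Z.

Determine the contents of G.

G = {sierra}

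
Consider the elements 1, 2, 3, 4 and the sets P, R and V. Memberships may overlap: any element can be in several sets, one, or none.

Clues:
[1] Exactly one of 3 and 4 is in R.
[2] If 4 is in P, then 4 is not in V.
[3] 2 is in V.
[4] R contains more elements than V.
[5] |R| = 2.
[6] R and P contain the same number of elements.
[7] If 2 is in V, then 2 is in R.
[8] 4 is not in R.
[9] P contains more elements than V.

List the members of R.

From (3): 2 ∈ V.
From (8): 4 ∉ R.
(1) (exactly one): 3 ∈ R.
(7): 2 ∈ R.
(5): R already has 2, so the rest are out.

R = {2, 3}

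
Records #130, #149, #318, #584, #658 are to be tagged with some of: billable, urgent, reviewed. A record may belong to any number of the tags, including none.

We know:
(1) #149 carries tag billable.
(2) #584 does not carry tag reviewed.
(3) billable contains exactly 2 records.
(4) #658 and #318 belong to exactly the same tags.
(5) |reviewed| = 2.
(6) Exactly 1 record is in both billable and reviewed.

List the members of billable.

billable = {#149, #584}

From (1): #149 ∈ billable.
From (2): #584 ∉ reviewed.
Suppose #130 ∈ billable: no assignment then satisfies all the clues, so #130 ∉ billable.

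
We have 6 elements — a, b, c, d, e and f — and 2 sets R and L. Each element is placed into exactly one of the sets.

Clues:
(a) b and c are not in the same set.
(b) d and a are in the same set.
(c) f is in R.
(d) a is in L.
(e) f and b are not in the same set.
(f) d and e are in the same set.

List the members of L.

L = {a, b, d, e}

From (c): f ∈ R.
From (d): a ∈ L.
(b): d matches a: d ∉ R.
(b): d matches a: d ∈ L.
(e): b ∉ R.
(f): e matches d: e ∉ R.
(f): e matches d: e ∈ L.
Only one set left: b ∈ L.
(a): c ∉ L.
Only one set left: c ∈ R.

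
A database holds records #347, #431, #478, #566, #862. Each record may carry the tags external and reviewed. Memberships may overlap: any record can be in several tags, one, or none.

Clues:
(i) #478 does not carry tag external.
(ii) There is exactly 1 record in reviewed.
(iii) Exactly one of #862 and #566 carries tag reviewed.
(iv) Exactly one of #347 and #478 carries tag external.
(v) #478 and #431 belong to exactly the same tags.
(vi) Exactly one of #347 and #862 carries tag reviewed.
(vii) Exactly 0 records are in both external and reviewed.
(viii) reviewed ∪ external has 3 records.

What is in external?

external = {#347, #566}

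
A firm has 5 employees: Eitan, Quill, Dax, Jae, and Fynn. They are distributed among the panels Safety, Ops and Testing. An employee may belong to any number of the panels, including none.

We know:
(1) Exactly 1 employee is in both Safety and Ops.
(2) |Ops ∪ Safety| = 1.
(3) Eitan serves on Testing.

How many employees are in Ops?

1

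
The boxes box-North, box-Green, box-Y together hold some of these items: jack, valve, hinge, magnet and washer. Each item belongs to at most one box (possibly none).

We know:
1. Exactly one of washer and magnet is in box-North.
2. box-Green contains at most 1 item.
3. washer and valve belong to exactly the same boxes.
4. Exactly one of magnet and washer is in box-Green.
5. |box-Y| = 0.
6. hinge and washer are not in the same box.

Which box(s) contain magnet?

magnet: box-Green

(5): box-Y already has 0, so the rest are out.
Suppose magnet ∈ box-North: no assignment then satisfies all the clues, so magnet ∉ box-North.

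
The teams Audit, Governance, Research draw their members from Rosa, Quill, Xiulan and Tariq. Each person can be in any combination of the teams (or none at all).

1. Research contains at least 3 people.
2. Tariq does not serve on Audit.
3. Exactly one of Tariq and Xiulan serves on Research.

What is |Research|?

From (2): Tariq ∉ Audit.
Suppose Rosa ∉ Research: no assignment then satisfies all the clues, so Rosa ∈ Research.

3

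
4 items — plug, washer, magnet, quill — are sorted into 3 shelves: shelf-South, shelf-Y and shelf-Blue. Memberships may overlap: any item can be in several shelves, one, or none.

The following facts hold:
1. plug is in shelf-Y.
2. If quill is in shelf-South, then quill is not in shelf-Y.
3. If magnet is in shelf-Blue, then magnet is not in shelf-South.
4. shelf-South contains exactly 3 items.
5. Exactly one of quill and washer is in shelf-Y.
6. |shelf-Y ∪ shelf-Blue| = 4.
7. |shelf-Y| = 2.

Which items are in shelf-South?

shelf-South = {plug, quill, washer}

From (1): plug ∈ shelf-Y.
Suppose plug ∉ shelf-South: no assignment then satisfies all the clues, so plug ∈ shelf-South.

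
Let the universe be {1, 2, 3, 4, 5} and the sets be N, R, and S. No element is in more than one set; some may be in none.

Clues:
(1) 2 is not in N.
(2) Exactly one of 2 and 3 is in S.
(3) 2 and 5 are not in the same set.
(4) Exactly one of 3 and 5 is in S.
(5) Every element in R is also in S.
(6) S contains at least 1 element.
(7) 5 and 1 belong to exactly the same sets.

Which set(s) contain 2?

2: none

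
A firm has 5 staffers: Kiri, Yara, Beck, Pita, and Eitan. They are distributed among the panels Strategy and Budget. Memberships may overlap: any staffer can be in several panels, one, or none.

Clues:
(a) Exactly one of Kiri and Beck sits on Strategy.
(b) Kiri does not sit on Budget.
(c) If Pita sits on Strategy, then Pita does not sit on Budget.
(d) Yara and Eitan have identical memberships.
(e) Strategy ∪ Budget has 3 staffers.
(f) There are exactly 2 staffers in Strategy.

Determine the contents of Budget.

Budget = {Beck}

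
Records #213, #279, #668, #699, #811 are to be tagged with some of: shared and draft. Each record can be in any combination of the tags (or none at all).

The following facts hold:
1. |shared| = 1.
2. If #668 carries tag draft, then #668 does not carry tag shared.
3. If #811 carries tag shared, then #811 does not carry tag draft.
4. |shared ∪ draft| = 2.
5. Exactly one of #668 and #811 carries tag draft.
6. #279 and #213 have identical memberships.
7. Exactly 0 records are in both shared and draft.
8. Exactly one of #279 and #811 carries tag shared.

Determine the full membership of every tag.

shared = {#811}; draft = {#668}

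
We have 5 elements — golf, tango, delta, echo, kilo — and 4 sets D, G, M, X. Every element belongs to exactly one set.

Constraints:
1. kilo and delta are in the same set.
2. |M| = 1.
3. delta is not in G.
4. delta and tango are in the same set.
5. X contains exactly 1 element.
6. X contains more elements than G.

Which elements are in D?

D = {delta, kilo, tango}

From (3): delta ∉ G.
(1): kilo matches delta: kilo ∉ G.
(4): tango matches delta: tango ∉ G.
Suppose golf ∈ D: no assignment then satisfies all the clues, so golf ∉ D.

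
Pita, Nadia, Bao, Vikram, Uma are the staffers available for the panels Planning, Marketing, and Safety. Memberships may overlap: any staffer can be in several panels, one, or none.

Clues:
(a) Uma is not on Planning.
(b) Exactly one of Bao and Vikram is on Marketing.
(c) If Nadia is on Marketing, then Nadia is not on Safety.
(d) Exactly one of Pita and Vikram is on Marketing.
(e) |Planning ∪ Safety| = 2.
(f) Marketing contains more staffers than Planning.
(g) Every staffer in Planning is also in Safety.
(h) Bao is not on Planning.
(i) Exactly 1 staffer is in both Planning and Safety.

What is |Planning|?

From (a): Uma ∉ Planning.
From (h): Bao ∉ Planning.

1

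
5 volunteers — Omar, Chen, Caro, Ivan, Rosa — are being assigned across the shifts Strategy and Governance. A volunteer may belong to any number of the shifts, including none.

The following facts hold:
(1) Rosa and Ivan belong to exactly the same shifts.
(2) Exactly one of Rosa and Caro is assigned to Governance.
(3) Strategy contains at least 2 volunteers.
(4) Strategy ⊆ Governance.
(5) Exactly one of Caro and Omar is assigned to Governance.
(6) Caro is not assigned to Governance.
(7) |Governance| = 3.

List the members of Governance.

Governance = {Ivan, Omar, Rosa}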